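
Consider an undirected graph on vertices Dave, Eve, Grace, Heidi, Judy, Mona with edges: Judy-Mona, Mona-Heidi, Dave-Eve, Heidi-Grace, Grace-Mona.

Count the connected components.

2

From Dave: component {Dave, Eve}.
From Grace: component {Grace, Heidi, Judy, Mona}.
That's 2 components.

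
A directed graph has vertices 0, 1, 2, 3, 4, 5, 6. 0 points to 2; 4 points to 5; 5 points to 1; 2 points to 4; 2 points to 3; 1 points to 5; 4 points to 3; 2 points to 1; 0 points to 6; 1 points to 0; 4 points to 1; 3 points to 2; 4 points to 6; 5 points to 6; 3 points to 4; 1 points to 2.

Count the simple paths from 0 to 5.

0→2→1→5
0→2→3→4→1→5
0→2→3→4→5
0→2→4→1→5
0→2→4→5

5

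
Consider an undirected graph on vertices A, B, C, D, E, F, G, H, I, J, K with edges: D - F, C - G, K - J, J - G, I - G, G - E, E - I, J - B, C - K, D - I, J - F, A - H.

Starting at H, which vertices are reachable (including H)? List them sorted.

A, H

Start at H.
Its neighbours: A.
Nothing further is reachable.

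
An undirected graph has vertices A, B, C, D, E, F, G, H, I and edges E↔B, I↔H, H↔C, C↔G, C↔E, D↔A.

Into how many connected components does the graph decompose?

From A: component {A, D}.
From B: component {B, C, E, G, H, I}.
From F: component {F}.
That's 3 components.

3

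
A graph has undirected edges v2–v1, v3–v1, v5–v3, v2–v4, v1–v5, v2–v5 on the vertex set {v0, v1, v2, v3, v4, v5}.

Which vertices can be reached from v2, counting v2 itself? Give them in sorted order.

Start at v2.
Its neighbours: v1, v4, v5.
Then their neighbours: v3.
Nothing further is reachable.

v1, v2, v3, v4, v5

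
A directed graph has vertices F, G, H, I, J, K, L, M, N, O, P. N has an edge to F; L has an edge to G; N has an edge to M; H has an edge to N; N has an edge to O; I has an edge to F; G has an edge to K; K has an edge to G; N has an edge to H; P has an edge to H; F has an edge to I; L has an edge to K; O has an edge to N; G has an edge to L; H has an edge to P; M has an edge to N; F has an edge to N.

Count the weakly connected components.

3

From F: component {F, H, I, M, N, O, P}.
From G: component {G, K, L}.
From J: component {J}.
That's 3 components.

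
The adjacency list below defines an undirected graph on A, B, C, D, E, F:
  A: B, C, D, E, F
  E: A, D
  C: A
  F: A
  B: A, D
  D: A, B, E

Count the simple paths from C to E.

3

C–A–B–D–E
C–A–D–E
C–A–E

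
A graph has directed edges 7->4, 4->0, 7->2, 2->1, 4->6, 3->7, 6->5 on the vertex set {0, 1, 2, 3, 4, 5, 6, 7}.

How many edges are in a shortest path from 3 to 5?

Distance 0: 3.
Distance 1: 7.
Distance 2: 2, 4.
Distance 3: 0, 1, 6.
Distance 4: 5 — contains 5.

4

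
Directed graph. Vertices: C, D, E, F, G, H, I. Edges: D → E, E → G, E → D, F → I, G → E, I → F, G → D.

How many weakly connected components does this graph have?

4

From C: component {C}.
From D: component {D, E, G}.
From F: component {F, I}.
From H: component {H}.
That's 4 components.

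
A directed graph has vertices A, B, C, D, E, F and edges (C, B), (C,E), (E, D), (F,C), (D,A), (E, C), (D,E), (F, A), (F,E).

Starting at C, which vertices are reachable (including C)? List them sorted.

A, B, C, D, E

Start at C.
Its neighbours: B, E.
Then their neighbours: D.
Then next layer: A.
Nothing further is reachable.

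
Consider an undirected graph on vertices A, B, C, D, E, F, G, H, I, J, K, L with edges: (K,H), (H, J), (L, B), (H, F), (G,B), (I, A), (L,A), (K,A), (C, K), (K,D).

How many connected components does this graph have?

2

From A: component {A, B, C, D, F, G, H, I, J, K, L}.
From E: component {E}.
That's 2 components.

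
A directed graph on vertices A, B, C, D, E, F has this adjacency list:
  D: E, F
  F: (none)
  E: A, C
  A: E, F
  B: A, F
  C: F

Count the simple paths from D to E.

1

D→E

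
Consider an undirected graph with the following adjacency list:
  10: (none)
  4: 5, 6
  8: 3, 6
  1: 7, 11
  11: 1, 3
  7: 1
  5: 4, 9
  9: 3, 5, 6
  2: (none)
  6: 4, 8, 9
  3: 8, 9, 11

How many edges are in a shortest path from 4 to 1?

Distance 0: 4.
Distance 1: 5, 6.
Distance 2: 8, 9.
Distance 3: 3.
Distance 4: 11.
Distance 5: 1 — contains 1.

5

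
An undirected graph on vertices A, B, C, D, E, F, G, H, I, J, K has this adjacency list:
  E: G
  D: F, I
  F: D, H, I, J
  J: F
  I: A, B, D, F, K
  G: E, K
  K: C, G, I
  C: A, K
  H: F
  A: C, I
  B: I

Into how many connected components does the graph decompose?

1

From A: component {A, B, C, D, E, F, G, H, I, J, K}.
That's 1 component.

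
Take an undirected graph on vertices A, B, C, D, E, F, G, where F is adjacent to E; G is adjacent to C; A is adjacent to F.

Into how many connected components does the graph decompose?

From A: component {A, E, F}.
From B: component {B}.
From C: component {C, G}.
From D: component {D}.
That's 4 components.

4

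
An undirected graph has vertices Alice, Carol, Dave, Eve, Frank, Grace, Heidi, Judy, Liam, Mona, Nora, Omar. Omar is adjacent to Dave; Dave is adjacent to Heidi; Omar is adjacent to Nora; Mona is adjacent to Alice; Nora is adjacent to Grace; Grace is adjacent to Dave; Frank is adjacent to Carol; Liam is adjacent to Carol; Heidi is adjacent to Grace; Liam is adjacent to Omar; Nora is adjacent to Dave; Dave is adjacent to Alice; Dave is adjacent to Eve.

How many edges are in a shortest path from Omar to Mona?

Distance 0: Omar.
Distance 1: Dave, Liam, Nora.
Distance 2: Alice, Carol, Eve, Grace, Heidi.
Distance 3: Frank, Mona — contains Mona.

3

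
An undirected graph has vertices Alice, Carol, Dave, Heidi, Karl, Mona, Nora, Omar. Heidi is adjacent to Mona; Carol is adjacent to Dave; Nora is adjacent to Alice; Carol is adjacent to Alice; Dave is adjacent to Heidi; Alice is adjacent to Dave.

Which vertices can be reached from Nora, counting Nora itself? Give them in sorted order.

Start at Nora.
Its neighbours: Alice.
Then their neighbours: Carol, Dave.
Then next layer: Heidi.
Then next layer: Mona.
Nothing further is reachable.

Alice, Carol, Dave, Heidi, Mona, Nora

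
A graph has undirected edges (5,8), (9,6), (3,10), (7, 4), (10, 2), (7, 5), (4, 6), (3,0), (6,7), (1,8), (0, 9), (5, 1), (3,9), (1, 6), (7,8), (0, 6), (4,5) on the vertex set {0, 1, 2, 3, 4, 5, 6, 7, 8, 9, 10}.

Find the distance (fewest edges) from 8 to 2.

6

Distance 0: 8.
Distance 1: 1, 5, 7.
Distance 2: 4, 6.
Distance 3: 0, 9.
Distance 4: 3.
Distance 5: 10.
Distance 6: 2 — contains 2.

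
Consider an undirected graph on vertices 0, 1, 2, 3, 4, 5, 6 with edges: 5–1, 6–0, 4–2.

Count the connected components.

4

From 0: component {0, 6}.
From 1: component {1, 5}.
From 2: component {2, 4}.
From 3: component {3}.
That's 4 components.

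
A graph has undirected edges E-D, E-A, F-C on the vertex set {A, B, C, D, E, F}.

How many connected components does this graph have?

3

From A: component {A, D, E}.
From B: component {B}.
From C: component {C, F}.
That's 3 components.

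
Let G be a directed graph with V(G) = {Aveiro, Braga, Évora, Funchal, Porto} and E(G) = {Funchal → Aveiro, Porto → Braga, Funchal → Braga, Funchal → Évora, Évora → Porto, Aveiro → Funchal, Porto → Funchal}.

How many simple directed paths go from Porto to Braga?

Porto→Braga
Porto→Funchal→Braga

2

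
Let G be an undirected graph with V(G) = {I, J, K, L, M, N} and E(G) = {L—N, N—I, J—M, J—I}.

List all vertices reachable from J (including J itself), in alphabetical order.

Start at J.
Its neighbours: I, M.
Then their neighbours: N.
Then next layer: L.
Nothing further is reachable.

I, J, L, M, N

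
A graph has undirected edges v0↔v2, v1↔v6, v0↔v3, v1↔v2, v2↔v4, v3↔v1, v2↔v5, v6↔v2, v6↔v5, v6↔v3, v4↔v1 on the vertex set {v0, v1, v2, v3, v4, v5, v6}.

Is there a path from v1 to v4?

Yes

Explore from v1.
Distance 1: reach v2, v3, v4, v6.
Found v4.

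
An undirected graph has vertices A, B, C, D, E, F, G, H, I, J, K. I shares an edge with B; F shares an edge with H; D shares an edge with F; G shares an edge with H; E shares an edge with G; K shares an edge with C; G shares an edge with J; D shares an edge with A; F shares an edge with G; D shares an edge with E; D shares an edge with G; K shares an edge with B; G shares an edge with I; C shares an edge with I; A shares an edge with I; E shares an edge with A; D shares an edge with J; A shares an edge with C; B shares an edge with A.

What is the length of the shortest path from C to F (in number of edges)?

Distance 0: C.
Distance 1: A, I, K.
Distance 2: B, D, E, G.
Distance 3: F, H, J — contains F.

3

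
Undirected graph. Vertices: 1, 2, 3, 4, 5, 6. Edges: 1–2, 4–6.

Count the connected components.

4

From 1: component {1, 2}.
From 3: component {3}.
From 4: component {4, 6}.
From 5: component {5}.
That's 4 components.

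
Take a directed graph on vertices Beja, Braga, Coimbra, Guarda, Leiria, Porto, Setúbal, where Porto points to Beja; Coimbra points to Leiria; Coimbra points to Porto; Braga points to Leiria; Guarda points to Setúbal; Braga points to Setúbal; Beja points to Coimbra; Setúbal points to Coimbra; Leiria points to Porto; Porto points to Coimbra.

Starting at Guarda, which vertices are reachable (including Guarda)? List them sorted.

Start at Guarda.
Its neighbours: Setúbal.
Then their neighbours: Coimbra.
Then next layer: Leiria, Porto.
Then next layer: Beja.
Nothing further is reachable.

Beja, Coimbra, Guarda, Leiria, Porto, Setúbal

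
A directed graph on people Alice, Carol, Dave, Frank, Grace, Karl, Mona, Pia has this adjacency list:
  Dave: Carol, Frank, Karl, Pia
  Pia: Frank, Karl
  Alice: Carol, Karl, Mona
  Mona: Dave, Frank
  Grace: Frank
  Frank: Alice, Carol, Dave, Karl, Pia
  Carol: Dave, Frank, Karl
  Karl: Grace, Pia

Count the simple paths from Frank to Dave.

Frank→Alice→Carol→Dave
Frank→Alice→Mona→Dave
Frank→Carol→Dave
Frank→Dave

4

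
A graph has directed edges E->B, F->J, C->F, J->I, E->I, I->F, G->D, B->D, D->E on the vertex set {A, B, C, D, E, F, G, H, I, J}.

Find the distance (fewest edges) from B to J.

Distance 0: B.
Distance 1: D.
Distance 2: E.
Distance 3: I.
Distance 4: F.
Distance 5: J — contains J.

5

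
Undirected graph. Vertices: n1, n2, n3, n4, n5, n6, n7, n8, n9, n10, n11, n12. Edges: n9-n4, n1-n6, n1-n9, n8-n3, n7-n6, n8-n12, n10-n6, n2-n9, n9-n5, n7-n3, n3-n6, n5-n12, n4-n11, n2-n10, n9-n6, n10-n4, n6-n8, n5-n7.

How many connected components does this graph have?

From n1: component {n1, n2, n3, n4, n5, n6, n7, n8, n9, n10, n11, n12}.
That's 1 component.

1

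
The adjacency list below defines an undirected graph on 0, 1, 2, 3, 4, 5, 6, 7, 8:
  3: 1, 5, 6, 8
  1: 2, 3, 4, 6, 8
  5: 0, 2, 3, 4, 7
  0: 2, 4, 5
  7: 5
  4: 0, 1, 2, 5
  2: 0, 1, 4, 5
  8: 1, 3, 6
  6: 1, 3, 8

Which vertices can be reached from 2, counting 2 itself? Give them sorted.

0, 1, 2, 3, 4, 5, 6, 7, 8

Start at 2.
Its neighbours: 0, 1, 4, 5.
Then their neighbours: 3, 6, 7, 8.
Every vertex is now reached.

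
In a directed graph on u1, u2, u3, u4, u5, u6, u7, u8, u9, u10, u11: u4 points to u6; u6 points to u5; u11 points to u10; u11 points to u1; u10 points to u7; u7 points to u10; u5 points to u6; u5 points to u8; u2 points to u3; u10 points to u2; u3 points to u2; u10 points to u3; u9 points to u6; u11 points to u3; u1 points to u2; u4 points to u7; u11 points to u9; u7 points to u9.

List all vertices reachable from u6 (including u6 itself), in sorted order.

u5, u6, u8

Start at u6.
Its neighbours: u5.
Then their neighbours: u8.
Nothing further is reachable.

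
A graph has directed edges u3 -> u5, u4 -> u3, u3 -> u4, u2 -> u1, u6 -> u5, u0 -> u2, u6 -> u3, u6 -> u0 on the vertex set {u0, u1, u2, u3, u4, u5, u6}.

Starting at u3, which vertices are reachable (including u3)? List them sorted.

Start at u3.
Its neighbours: u4, u5.
Nothing further is reachable.

u3, u4, u5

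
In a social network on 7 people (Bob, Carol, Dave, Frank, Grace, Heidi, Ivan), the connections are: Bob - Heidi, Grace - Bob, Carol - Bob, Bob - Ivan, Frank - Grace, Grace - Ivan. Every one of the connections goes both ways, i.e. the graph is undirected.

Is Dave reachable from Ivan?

Explore from Ivan.
Distance 1: reach Bob, Grace.
Distance 2: reach Carol, Frank, Heidi.
The search is exhausted without reaching Dave; it lies in a different component.

No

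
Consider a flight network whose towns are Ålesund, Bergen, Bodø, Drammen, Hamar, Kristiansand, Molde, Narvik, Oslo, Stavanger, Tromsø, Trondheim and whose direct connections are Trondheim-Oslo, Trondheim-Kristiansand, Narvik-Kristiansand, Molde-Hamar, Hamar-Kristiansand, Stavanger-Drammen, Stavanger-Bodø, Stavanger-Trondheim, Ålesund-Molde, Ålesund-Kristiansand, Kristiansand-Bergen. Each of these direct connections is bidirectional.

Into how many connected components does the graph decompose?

From Ålesund: component {Ålesund, Bergen, Bodø, Drammen, Hamar, Kristiansand, Molde, Narvik, Oslo, Stavanger, Trondheim}.
From Tromsø: component {Tromsø}.
That's 2 components.

2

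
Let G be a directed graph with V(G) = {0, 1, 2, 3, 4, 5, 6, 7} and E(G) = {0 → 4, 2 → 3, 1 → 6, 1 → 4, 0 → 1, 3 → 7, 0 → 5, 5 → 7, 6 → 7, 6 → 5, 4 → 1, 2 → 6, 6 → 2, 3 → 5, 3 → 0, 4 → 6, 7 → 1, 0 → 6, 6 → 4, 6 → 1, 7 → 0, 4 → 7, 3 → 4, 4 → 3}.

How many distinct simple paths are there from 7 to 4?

7→0→1→4
7→0→1→6→2→3→4
7→0→1→6→4
7→0→4
7→0→6→1→4
7→0→6→2→3→4
7→0→6→4
7→1→4
7→1→6→2→3→0→4
7→1→6→2→3→4
7→1→6→4

11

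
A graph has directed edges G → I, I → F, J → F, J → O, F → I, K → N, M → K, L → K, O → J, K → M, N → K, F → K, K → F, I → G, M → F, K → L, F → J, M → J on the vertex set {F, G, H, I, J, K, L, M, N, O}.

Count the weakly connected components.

From F: component {F, G, I, J, K, L, M, N, O}.
From H: component {H}.
That's 2 components.

2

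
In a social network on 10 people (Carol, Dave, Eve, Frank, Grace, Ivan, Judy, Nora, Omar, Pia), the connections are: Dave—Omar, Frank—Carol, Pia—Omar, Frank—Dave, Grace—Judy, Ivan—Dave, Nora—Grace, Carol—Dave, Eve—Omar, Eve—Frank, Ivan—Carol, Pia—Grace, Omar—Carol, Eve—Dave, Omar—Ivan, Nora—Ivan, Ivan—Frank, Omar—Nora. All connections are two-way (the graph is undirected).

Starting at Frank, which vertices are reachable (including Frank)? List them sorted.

Start at Frank.
Its neighbours: Carol, Dave, Eve, Ivan.
Then their neighbours: Nora, Omar.
Then next layer: Grace, Pia.
Then next layer: Judy.
Every vertex is now reached.

Carol, Dave, Eve, Frank, Grace, Ivan, Judy, Nora, Omar, Pia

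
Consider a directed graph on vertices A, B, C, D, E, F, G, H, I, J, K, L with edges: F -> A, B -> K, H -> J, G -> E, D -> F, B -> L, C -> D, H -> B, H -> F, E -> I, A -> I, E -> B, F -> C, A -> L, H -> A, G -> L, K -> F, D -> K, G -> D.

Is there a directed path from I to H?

I has no outgoing edges, so nothing is reachable from it.

No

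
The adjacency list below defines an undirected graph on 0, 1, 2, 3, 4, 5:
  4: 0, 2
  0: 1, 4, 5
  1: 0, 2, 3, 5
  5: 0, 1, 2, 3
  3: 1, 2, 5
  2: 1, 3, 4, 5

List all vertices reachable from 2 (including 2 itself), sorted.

Start at 2.
Its neighbours: 1, 3, 4, 5.
Then their neighbours: 0.
Every vertex is now reached.

0, 1, 2, 3, 4, 5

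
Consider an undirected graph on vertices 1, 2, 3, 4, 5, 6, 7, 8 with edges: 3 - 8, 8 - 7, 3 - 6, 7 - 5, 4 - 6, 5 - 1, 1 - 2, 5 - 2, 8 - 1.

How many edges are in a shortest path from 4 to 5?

5

Distance 0: 4.
Distance 1: 6.
Distance 2: 3.
Distance 3: 8.
Distance 4: 1, 7.
Distance 5: 2, 5 — contains 5.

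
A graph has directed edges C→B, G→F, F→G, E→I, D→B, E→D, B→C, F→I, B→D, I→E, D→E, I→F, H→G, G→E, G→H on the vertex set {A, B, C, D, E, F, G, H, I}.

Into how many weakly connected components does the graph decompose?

From A: component {A}.
From B: component {B, C, D, E, F, G, H, I}.
That's 2 components.

2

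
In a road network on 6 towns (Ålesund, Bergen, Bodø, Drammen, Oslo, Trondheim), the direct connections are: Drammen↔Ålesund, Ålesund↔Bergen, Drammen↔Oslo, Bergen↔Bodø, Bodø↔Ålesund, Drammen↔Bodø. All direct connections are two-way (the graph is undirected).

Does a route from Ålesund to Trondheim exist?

No

Explore from Ålesund.
Distance 1: reach Bergen, Bodø, Drammen.
Distance 2: reach Oslo.
The search is exhausted without reaching Trondheim; it lies in a different component.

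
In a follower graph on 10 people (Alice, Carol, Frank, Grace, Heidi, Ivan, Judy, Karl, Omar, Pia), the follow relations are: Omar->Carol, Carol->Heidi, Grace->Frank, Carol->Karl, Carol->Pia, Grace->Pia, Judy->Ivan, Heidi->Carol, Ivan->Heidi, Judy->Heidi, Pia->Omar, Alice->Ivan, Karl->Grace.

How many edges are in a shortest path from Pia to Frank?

Distance 0: Pia.
Distance 1: Omar.
Distance 2: Carol.
Distance 3: Heidi, Karl.
Distance 4: Grace.
Distance 5: Frank — contains Frank.

5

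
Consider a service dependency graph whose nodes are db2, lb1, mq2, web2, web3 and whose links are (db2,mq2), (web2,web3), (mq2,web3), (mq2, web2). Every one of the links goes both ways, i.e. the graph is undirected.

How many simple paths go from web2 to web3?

2

web2–mq2–web3
web2–web3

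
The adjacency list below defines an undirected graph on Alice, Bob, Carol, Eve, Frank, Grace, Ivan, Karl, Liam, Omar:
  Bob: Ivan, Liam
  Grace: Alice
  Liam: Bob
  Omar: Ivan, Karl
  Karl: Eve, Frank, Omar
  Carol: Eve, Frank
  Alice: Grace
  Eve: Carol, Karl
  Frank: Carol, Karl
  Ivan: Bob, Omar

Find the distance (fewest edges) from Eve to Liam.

5

Distance 0: Eve.
Distance 1: Carol, Karl.
Distance 2: Frank, Omar.
Distance 3: Ivan.
Distance 4: Bob.
Distance 5: Liam — contains Liam.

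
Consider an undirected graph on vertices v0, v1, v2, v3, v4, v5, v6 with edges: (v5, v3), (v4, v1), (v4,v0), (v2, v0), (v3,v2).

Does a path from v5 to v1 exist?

Yes

Explore from v5.
Distance 1: reach v3.
Distance 2: reach v2.
Distance 3: reach v0.
Distance 4: reach v4.
Distance 5: reach v1.
Found v1.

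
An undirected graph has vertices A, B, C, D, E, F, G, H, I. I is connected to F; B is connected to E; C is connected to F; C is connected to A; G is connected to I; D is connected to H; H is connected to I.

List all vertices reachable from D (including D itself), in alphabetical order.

Start at D.
Its neighbours: H.
Then their neighbours: I.
Then next layer: F, G.
Then next layer: C.
Then next layer: A.
Nothing further is reachable.

A, C, D, F, G, H, I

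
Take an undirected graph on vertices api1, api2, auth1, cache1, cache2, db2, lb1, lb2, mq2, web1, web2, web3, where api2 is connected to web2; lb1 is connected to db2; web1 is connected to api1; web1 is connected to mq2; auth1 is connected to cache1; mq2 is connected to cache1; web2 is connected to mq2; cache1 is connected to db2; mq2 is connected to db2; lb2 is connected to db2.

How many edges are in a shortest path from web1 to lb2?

3

Distance 0: web1.
Distance 1: api1, mq2.
Distance 2: cache1, db2, web2.
Distance 3: api2, auth1, lb1, lb2 — contains lb2.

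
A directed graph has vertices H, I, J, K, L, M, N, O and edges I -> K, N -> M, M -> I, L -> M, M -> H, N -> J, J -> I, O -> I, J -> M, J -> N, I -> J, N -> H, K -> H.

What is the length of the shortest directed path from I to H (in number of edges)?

Distance 0: I.
Distance 1: J, K.
Distance 2: H, M, N — contains H.

2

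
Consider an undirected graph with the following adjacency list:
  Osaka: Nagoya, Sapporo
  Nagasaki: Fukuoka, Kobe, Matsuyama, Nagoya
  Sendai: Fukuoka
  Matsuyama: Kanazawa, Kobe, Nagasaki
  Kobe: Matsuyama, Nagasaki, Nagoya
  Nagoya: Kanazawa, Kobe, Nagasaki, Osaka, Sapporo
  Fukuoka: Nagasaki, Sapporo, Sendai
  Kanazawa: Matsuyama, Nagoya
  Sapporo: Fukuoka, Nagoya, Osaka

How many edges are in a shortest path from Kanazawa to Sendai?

4

Distance 0: Kanazawa.
Distance 1: Matsuyama, Nagoya.
Distance 2: Kobe, Nagasaki, Osaka, Sapporo.
Distance 3: Fukuoka.
Distance 4: Sendai — contains Sendai.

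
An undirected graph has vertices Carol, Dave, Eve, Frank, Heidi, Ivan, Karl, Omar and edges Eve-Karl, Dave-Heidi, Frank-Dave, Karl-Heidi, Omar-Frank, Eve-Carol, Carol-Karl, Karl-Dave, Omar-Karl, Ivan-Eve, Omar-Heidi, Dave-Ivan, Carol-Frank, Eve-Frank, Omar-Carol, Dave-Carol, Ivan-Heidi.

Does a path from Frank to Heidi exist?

Yes

Explore from Frank.
Distance 1: reach Carol, Dave, Eve, Omar.
Distance 2: reach Heidi, Ivan, Karl.
Found Heidi.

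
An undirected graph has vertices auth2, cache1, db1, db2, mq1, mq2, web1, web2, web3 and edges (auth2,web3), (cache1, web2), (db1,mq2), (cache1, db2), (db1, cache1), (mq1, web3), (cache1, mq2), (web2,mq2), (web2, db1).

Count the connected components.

3

From auth2: component {auth2, mq1, web3}.
From cache1: component {cache1, db1, db2, mq2, web2}.
From web1: component {web1}.
That's 3 components.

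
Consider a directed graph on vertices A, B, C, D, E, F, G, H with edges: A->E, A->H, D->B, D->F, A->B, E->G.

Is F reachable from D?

Explore from D.
Distance 1: reach B, F.
Found F.

Yes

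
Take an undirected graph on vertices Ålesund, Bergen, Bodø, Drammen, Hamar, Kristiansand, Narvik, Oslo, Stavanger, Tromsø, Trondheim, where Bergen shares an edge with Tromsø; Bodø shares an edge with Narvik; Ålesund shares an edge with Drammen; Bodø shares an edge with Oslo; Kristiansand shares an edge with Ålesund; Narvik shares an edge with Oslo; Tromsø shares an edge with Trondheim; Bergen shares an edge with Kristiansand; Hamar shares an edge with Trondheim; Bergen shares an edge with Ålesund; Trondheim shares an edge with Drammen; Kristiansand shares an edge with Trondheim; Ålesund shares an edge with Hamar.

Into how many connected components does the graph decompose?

3

From Ålesund: component {Ålesund, Bergen, Drammen, Hamar, Kristiansand, Tromsø, Trondheim}.
From Bodø: component {Bodø, Narvik, Oslo}.
From Stavanger: component {Stavanger}.
That's 3 components.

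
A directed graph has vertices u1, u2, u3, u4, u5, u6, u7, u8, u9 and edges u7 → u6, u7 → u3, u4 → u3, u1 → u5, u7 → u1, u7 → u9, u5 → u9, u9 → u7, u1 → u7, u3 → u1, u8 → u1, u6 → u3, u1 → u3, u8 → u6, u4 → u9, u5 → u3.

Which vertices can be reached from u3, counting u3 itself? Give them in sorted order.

Start at u3.
Its neighbours: u1.
Then their neighbours: u5, u7.
Then next layer: u6, u9.
Nothing further is reachable.

u1, u3, u5, u6, u7, u9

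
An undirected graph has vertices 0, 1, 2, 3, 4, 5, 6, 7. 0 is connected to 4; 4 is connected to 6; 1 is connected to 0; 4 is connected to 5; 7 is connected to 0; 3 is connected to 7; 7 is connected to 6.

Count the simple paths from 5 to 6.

2

5–4–0–7–6
5–4–6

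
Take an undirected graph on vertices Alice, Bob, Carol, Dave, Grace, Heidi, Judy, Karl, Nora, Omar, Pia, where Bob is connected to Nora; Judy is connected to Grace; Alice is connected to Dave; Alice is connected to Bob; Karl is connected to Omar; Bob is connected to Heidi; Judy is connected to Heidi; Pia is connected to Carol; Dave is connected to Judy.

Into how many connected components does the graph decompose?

From Alice: component {Alice, Bob, Dave, Grace, Heidi, Judy, Nora}.
From Carol: component {Carol, Pia}.
From Karl: component {Karl, Omar}.
That's 3 components.

3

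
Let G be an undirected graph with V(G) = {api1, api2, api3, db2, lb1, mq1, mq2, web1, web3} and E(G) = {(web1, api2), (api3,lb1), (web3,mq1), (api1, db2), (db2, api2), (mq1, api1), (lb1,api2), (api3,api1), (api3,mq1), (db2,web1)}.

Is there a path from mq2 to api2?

No

mq2 has no edges, so nothing is reachable from it.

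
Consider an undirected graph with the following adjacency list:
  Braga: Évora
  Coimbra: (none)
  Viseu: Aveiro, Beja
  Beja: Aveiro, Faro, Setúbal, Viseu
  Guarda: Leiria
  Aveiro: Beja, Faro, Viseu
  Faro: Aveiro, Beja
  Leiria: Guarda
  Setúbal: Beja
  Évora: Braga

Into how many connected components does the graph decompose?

From Aveiro: component {Aveiro, Beja, Faro, Setúbal, Viseu}.
From Braga: component {Braga, Évora}.
From Coimbra: component {Coimbra}.
From Guarda: component {Guarda, Leiria}.
That's 4 components.

4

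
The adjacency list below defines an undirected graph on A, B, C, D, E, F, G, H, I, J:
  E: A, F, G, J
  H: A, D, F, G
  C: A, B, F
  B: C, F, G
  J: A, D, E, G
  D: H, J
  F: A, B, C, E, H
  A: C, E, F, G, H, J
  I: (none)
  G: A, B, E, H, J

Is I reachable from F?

Explore from F.
Distance 1: reach A, B, C, E, H.
Distance 2: reach D, G, J.
The search is exhausted without reaching I; it lies in a different component.

No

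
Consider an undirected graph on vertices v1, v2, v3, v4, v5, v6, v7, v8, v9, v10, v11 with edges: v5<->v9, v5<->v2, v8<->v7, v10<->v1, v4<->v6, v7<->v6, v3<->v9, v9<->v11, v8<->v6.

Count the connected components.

3

From v1: component {v1, v10}.
From v2: component {v2, v3, v5, v9, v11}.
From v4: component {v4, v6, v7, v8}.
That's 3 components.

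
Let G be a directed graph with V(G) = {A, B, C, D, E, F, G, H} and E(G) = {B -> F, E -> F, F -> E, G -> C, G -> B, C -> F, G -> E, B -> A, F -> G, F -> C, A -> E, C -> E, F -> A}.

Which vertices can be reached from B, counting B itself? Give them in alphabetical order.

Start at B.
Its neighbours: A, F.
Then their neighbours: C, E, G.
Nothing further is reachable.

A, B, C, E, F, G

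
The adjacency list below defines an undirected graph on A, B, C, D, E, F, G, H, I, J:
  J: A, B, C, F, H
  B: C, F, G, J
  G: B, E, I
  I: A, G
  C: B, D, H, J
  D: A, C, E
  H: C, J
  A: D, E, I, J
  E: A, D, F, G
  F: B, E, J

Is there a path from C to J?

Yes

Explore from C.
Distance 1: reach B, D, H, J.
Found J.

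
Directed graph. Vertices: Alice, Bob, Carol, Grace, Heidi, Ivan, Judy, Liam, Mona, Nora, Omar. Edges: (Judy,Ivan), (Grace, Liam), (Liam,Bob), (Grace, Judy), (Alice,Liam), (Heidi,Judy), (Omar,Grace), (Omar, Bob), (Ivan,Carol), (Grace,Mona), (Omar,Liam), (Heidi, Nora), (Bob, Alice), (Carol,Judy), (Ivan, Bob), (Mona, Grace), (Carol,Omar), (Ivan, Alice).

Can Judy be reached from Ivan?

Explore from Ivan.
Distance 1: reach Alice, Bob, Carol.
Distance 2: reach Judy, Liam, Omar.
Found Judy.

Yes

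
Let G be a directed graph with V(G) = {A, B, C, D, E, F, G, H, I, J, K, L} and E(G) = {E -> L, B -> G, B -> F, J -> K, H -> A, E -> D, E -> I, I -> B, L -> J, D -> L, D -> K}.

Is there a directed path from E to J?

Explore from E.
Distance 1: reach D, I, L.
Distance 2: reach B, J, K.
Found J.

Yes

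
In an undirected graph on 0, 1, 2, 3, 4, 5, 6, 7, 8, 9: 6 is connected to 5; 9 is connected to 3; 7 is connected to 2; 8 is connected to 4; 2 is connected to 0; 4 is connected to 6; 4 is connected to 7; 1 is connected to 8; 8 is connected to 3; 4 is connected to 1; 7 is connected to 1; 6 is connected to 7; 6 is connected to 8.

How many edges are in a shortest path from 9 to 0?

6

Distance 0: 9.
Distance 1: 3.
Distance 2: 8.
Distance 3: 1, 4, 6.
Distance 4: 5, 7.
Distance 5: 2.
Distance 6: 0 — contains 0.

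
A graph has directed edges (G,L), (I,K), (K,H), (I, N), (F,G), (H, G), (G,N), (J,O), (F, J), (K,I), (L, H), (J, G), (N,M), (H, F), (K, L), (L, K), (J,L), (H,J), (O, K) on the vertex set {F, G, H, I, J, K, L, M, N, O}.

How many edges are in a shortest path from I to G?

3

Distance 0: I.
Distance 1: K, N.
Distance 2: H, L, M.
Distance 3: F, G, J — contains G.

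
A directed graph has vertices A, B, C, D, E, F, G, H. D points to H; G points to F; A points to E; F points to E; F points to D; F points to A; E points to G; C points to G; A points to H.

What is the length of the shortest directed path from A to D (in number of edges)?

Distance 0: A.
Distance 1: E, H.
Distance 2: G.
Distance 3: F.
Distance 4: D — contains D.

4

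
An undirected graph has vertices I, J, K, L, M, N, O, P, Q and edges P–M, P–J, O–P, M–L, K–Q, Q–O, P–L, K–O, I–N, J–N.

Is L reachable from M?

Explore from M.
Distance 1: reach L, P.
Found L.

Yes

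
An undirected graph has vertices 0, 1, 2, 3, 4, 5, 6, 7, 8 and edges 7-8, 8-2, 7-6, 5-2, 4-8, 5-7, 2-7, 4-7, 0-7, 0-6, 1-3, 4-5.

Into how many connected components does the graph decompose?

From 0: component {0, 2, 4, 5, 6, 7, 8}.
From 1: component {1, 3}.
That's 2 components.

2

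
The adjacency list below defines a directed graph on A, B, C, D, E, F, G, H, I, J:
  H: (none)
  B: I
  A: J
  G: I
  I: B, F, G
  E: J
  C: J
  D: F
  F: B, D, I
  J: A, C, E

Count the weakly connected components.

3

From A: component {A, C, E, J}.
From B: component {B, D, F, G, I}.
From H: component {H}.
That's 3 components.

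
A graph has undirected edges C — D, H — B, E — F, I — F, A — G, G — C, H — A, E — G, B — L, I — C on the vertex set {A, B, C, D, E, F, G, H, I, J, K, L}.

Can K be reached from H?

Explore from H.
Distance 1: reach A, B.
Distance 2: reach G, L.
Distance 3: reach C, E.
Distance 4: reach D, F, I.
The search is exhausted without reaching K; it lies in a different component.

No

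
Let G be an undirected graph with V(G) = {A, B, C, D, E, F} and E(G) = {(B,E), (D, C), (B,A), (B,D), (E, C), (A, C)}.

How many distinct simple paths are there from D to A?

D–B–A
D–B–E–C–A
D–C–A
D–C–E–B–A

4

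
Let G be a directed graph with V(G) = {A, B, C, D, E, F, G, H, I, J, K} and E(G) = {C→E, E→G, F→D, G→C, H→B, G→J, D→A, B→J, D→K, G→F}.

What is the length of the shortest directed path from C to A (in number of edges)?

5

Distance 0: C.
Distance 1: E.
Distance 2: G.
Distance 3: F, J.
Distance 4: D.
Distance 5: A, K — contains A.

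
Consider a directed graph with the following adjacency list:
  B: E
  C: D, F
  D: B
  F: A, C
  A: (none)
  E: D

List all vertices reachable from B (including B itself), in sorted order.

Start at B.
Its neighbours: E.
Then their neighbours: D.
Nothing further is reachable.

B, D, E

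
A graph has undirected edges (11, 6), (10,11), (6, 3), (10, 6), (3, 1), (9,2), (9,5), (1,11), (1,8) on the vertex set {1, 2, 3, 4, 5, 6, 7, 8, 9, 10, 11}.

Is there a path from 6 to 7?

No

Explore from 6.
Distance 1: reach 3, 10, 11.
Distance 2: reach 1.
Distance 3: reach 8.
The search is exhausted without reaching 7; it lies in a different component.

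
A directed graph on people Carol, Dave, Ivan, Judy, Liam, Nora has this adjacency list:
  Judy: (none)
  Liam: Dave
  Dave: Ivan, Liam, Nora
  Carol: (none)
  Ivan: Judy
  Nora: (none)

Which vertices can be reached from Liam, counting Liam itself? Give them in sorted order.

Start at Liam.
Its neighbours: Dave.
Then their neighbours: Ivan, Nora.
Then next layer: Judy.
Nothing further is reachable.

Dave, Ivan, Judy, Liam, Nora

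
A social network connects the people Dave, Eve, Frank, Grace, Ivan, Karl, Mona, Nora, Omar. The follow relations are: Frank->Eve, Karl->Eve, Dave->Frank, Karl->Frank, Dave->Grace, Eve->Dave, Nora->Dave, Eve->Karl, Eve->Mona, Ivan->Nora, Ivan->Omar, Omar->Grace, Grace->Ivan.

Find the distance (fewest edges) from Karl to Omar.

Distance 0: Karl.
Distance 1: Eve, Frank.
Distance 2: Dave, Mona.
Distance 3: Grace.
Distance 4: Ivan.
Distance 5: Nora, Omar — contains Omar.

5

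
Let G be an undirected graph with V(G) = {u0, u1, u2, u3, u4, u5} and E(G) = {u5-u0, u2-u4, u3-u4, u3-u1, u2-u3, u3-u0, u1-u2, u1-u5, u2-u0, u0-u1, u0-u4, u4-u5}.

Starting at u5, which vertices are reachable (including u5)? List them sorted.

Start at u5.
Its neighbours: u0, u1, u4.
Then their neighbours: u2, u3.
Every vertex is now reached.

u0, u1, u2, u3, u4, u5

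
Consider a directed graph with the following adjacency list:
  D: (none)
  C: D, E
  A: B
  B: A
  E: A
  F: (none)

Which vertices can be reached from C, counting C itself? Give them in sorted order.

Start at C.
Its neighbours: D, E.
Then their neighbours: A.
Then next layer: B.
Nothing further is reachable.

A, B, C, D, E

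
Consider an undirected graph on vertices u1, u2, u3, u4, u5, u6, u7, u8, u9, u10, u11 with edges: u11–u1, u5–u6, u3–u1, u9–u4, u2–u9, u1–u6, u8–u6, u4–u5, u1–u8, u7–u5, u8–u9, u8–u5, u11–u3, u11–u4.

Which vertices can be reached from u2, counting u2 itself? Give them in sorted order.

u1, u2, u3, u4, u5, u6, u7, u8, u9, u11

Start at u2.
Its neighbours: u9.
Then their neighbours: u4, u8.
Then next layer: u1, u5, u6, u11.
Then next layer: u3, u7.
Nothing further is reachable.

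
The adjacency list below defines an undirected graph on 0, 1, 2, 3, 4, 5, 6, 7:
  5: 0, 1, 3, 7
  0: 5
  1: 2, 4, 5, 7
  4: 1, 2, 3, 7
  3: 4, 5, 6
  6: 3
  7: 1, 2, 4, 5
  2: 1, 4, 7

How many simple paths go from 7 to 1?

7–1
7–2–1
7–2–4–1
7–2–4–3–5–1
7–4–1
7–4–2–1
7–4–3–5–1
7–5–1
7–5–3–4–1
7–5–3–4–2–1

10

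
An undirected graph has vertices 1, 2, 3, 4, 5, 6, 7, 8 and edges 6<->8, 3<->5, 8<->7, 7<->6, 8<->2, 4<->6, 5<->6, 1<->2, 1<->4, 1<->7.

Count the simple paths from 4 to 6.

5

4–1–2–8–6
4–1–2–8–7–6
4–1–7–6
4–1–7–8–6
4–6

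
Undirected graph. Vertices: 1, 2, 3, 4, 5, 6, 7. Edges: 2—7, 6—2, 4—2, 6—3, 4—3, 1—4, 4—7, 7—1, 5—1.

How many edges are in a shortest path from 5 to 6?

Distance 0: 5.
Distance 1: 1.
Distance 2: 4, 7.
Distance 3: 2, 3.
Distance 4: 6 — contains 6.

4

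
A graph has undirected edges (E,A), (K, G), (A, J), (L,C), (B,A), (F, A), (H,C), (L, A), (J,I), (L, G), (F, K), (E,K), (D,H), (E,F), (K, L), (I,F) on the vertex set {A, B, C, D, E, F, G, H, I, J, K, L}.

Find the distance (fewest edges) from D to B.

5

Distance 0: D.
Distance 1: H.
Distance 2: C.
Distance 3: L.
Distance 4: A, G, K.
Distance 5: B, E, F, J — contains B.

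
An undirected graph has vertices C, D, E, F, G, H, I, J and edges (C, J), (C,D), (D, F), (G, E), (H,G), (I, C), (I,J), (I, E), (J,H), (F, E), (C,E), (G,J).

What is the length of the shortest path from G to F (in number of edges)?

Distance 0: G.
Distance 1: E, H, J.
Distance 2: C, F, I — contains F.

2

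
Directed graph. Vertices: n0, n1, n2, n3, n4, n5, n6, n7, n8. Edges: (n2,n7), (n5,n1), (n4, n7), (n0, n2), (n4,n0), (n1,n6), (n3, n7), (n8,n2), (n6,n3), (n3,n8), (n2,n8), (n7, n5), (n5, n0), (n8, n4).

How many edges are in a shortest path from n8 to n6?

Distance 0: n8.
Distance 1: n2, n4.
Distance 2: n0, n7.
Distance 3: n5.
Distance 4: n1.
Distance 5: n6 — contains n6.

5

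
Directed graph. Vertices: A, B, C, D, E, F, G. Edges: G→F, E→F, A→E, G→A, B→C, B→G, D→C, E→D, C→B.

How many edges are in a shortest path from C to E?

4

Distance 0: C.
Distance 1: B.
Distance 2: G.
Distance 3: A, F.
Distance 4: E — contains E.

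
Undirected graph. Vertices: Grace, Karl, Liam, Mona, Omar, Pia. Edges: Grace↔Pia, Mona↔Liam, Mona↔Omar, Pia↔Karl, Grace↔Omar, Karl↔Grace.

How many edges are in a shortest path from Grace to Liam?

3

Distance 0: Grace.
Distance 1: Karl, Omar, Pia.
Distance 2: Mona.
Distance 3: Liam — contains Liam.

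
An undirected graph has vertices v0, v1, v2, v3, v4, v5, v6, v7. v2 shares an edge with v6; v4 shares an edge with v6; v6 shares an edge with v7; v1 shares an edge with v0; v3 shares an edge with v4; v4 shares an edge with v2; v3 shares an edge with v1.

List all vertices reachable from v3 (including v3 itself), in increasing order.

v0, v1, v2, v3, v4, v6, v7

Start at v3.
Its neighbours: v1, v4.
Then their neighbours: v0, v2, v6.
Then next layer: v7.
Nothing further is reachable.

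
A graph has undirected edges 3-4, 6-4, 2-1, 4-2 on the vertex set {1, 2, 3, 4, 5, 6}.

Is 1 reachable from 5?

No

5 has no edges, so nothing is reachable from it.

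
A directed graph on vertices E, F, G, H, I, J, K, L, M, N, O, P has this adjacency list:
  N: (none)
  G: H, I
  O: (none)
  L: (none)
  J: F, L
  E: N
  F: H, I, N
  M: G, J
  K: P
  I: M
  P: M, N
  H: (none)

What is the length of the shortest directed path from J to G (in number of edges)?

Distance 0: J.
Distance 1: F, L.
Distance 2: H, I, N.
Distance 3: M.
Distance 4: G — contains G.

4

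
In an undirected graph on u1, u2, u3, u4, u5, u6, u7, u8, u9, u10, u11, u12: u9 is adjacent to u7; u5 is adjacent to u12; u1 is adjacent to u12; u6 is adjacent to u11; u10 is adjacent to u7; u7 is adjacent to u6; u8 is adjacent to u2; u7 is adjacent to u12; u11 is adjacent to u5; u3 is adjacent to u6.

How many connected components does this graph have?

3

From u1: component {u1, u3, u5, u6, u7, u9, u10, u11, u12}.
From u2: component {u2, u8}.
From u4: component {u4}.
That's 3 components.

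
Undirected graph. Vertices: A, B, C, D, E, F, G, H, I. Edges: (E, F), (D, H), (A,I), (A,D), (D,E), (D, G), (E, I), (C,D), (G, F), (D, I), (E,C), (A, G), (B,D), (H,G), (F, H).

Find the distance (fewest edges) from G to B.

2

Distance 0: G.
Distance 1: A, D, F, H.
Distance 2: B, C, E, I — contains B.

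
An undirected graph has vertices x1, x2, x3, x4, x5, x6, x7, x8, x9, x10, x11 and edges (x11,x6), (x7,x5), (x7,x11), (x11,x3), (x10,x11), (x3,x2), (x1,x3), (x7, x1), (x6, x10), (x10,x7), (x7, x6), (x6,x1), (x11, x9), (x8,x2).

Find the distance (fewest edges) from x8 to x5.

Distance 0: x8.
Distance 1: x2.
Distance 2: x3.
Distance 3: x1, x11.
Distance 4: x6, x7, x9, x10.
Distance 5: x5 — contains x5.

5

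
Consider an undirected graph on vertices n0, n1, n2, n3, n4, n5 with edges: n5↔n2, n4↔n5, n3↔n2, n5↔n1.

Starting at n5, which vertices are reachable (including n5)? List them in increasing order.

Start at n5.
Its neighbours: n1, n2, n4.
Then their neighbours: n3.
Nothing further is reachable.

n1, n2, n3, n4, n5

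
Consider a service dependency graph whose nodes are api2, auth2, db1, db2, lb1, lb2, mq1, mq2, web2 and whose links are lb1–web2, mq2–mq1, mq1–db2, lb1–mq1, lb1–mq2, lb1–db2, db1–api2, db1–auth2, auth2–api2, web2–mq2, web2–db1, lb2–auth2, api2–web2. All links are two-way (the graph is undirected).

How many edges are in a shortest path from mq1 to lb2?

Distance 0: mq1.
Distance 1: db2, lb1, mq2.
Distance 2: web2.
Distance 3: api2, db1.
Distance 4: auth2.
Distance 5: lb2 — contains lb2.

5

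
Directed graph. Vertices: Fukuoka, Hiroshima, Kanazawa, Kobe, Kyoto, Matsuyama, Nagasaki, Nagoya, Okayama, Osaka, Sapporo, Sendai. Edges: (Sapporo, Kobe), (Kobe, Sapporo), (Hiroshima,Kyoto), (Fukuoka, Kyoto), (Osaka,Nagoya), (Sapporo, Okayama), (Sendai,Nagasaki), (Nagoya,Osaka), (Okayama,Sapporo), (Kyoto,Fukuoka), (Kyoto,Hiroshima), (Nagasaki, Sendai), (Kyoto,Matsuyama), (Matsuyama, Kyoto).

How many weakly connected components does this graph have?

From Fukuoka: component {Fukuoka, Hiroshima, Kyoto, Matsuyama}.
From Kanazawa: component {Kanazawa}.
From Kobe: component {Kobe, Okayama, Sapporo}.
From Nagasaki: component {Nagasaki, Sendai}.
From Nagoya: component {Nagoya, Osaka}.
That's 5 components.

5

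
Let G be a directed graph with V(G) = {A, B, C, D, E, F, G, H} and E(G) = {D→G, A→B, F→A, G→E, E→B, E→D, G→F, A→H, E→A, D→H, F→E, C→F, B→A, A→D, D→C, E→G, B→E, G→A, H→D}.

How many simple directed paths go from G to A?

G→A
G→E→A
G→E→B→A
G→E→D→C→F→A
G→F→A
G→F→E→A
G→F→E→B→A

7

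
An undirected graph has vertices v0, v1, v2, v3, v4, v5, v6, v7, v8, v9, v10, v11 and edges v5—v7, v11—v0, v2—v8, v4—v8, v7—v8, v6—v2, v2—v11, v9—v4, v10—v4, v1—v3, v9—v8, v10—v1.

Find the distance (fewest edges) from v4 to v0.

Distance 0: v4.
Distance 1: v8, v9, v10.
Distance 2: v1, v2, v7.
Distance 3: v3, v5, v6, v11.
Distance 4: v0 — contains v0.

4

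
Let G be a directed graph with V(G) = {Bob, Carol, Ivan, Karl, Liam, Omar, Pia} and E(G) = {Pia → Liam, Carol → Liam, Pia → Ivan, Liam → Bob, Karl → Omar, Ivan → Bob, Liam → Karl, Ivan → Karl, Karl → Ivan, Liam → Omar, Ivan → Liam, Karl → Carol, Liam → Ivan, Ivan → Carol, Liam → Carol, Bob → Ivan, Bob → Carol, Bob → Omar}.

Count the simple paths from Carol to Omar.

Carol→Liam→Bob→Ivan→Karl→Omar
Carol→Liam→Bob→Omar
Carol→Liam→Ivan→Bob→Omar
Carol→Liam→Ivan→Karl→Omar
Carol→Liam→Karl→Ivan→Bob→Omar
Carol→Liam→Karl→Omar
Carol→Liam→Omar

7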